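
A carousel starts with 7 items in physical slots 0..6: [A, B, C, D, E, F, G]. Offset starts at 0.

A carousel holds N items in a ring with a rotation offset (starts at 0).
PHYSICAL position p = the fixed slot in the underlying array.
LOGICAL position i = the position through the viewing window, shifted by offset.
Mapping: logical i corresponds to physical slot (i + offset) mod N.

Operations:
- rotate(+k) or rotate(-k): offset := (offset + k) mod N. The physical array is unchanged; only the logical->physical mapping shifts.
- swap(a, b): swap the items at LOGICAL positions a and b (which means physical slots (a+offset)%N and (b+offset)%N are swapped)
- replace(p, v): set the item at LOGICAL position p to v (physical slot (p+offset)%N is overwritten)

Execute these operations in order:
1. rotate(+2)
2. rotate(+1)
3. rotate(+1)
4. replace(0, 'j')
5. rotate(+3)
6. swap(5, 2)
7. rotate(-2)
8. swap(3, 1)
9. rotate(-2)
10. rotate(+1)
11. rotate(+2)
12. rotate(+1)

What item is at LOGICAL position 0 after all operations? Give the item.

After op 1 (rotate(+2)): offset=2, physical=[A,B,C,D,E,F,G], logical=[C,D,E,F,G,A,B]
After op 2 (rotate(+1)): offset=3, physical=[A,B,C,D,E,F,G], logical=[D,E,F,G,A,B,C]
After op 3 (rotate(+1)): offset=4, physical=[A,B,C,D,E,F,G], logical=[E,F,G,A,B,C,D]
After op 4 (replace(0, 'j')): offset=4, physical=[A,B,C,D,j,F,G], logical=[j,F,G,A,B,C,D]
After op 5 (rotate(+3)): offset=0, physical=[A,B,C,D,j,F,G], logical=[A,B,C,D,j,F,G]
After op 6 (swap(5, 2)): offset=0, physical=[A,B,F,D,j,C,G], logical=[A,B,F,D,j,C,G]
After op 7 (rotate(-2)): offset=5, physical=[A,B,F,D,j,C,G], logical=[C,G,A,B,F,D,j]
After op 8 (swap(3, 1)): offset=5, physical=[A,G,F,D,j,C,B], logical=[C,B,A,G,F,D,j]
After op 9 (rotate(-2)): offset=3, physical=[A,G,F,D,j,C,B], logical=[D,j,C,B,A,G,F]
After op 10 (rotate(+1)): offset=4, physical=[A,G,F,D,j,C,B], logical=[j,C,B,A,G,F,D]
After op 11 (rotate(+2)): offset=6, physical=[A,G,F,D,j,C,B], logical=[B,A,G,F,D,j,C]
After op 12 (rotate(+1)): offset=0, physical=[A,G,F,D,j,C,B], logical=[A,G,F,D,j,C,B]

Answer: A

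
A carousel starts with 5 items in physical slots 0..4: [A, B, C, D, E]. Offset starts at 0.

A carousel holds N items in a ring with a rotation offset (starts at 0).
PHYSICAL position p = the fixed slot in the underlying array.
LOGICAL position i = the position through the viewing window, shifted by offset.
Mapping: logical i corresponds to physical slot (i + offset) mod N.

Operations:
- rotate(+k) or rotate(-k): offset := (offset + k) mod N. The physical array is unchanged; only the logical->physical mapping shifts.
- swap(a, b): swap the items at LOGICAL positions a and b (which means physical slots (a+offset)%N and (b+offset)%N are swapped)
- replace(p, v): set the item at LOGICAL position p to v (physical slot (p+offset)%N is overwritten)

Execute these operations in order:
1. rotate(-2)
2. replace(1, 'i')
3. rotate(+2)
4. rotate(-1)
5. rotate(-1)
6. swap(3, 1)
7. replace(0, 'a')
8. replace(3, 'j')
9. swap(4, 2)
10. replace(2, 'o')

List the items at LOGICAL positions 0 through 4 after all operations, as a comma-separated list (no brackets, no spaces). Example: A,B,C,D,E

Answer: a,B,o,j,A

Derivation:
After op 1 (rotate(-2)): offset=3, physical=[A,B,C,D,E], logical=[D,E,A,B,C]
After op 2 (replace(1, 'i')): offset=3, physical=[A,B,C,D,i], logical=[D,i,A,B,C]
After op 3 (rotate(+2)): offset=0, physical=[A,B,C,D,i], logical=[A,B,C,D,i]
After op 4 (rotate(-1)): offset=4, physical=[A,B,C,D,i], logical=[i,A,B,C,D]
After op 5 (rotate(-1)): offset=3, physical=[A,B,C,D,i], logical=[D,i,A,B,C]
After op 6 (swap(3, 1)): offset=3, physical=[A,i,C,D,B], logical=[D,B,A,i,C]
After op 7 (replace(0, 'a')): offset=3, physical=[A,i,C,a,B], logical=[a,B,A,i,C]
After op 8 (replace(3, 'j')): offset=3, physical=[A,j,C,a,B], logical=[a,B,A,j,C]
After op 9 (swap(4, 2)): offset=3, physical=[C,j,A,a,B], logical=[a,B,C,j,A]
After op 10 (replace(2, 'o')): offset=3, physical=[o,j,A,a,B], logical=[a,B,o,j,A]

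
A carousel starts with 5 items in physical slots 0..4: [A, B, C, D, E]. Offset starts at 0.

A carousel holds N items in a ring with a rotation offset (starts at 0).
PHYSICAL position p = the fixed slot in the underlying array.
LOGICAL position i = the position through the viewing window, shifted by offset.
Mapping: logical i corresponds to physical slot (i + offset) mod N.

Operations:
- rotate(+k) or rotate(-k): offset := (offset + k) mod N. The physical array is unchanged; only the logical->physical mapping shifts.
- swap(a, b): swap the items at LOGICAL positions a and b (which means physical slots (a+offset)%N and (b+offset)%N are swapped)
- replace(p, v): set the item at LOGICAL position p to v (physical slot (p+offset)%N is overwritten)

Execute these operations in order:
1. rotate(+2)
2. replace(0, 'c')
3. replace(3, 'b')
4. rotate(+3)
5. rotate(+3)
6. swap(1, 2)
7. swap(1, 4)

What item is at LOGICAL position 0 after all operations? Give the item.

Answer: D

Derivation:
After op 1 (rotate(+2)): offset=2, physical=[A,B,C,D,E], logical=[C,D,E,A,B]
After op 2 (replace(0, 'c')): offset=2, physical=[A,B,c,D,E], logical=[c,D,E,A,B]
After op 3 (replace(3, 'b')): offset=2, physical=[b,B,c,D,E], logical=[c,D,E,b,B]
After op 4 (rotate(+3)): offset=0, physical=[b,B,c,D,E], logical=[b,B,c,D,E]
After op 5 (rotate(+3)): offset=3, physical=[b,B,c,D,E], logical=[D,E,b,B,c]
After op 6 (swap(1, 2)): offset=3, physical=[E,B,c,D,b], logical=[D,b,E,B,c]
After op 7 (swap(1, 4)): offset=3, physical=[E,B,b,D,c], logical=[D,c,E,B,b]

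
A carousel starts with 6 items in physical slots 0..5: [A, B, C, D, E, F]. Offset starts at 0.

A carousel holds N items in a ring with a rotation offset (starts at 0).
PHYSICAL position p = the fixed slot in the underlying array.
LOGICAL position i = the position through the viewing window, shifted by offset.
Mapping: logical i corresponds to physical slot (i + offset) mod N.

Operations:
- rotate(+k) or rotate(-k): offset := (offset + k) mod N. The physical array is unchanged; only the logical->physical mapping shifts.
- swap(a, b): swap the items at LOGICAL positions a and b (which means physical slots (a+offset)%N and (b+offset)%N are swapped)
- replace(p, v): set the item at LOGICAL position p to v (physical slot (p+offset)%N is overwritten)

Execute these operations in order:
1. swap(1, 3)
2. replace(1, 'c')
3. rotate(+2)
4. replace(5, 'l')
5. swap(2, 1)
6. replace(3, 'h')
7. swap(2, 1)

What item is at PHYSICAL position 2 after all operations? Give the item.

Answer: C

Derivation:
After op 1 (swap(1, 3)): offset=0, physical=[A,D,C,B,E,F], logical=[A,D,C,B,E,F]
After op 2 (replace(1, 'c')): offset=0, physical=[A,c,C,B,E,F], logical=[A,c,C,B,E,F]
After op 3 (rotate(+2)): offset=2, physical=[A,c,C,B,E,F], logical=[C,B,E,F,A,c]
After op 4 (replace(5, 'l')): offset=2, physical=[A,l,C,B,E,F], logical=[C,B,E,F,A,l]
After op 5 (swap(2, 1)): offset=2, physical=[A,l,C,E,B,F], logical=[C,E,B,F,A,l]
After op 6 (replace(3, 'h')): offset=2, physical=[A,l,C,E,B,h], logical=[C,E,B,h,A,l]
After op 7 (swap(2, 1)): offset=2, physical=[A,l,C,B,E,h], logical=[C,B,E,h,A,l]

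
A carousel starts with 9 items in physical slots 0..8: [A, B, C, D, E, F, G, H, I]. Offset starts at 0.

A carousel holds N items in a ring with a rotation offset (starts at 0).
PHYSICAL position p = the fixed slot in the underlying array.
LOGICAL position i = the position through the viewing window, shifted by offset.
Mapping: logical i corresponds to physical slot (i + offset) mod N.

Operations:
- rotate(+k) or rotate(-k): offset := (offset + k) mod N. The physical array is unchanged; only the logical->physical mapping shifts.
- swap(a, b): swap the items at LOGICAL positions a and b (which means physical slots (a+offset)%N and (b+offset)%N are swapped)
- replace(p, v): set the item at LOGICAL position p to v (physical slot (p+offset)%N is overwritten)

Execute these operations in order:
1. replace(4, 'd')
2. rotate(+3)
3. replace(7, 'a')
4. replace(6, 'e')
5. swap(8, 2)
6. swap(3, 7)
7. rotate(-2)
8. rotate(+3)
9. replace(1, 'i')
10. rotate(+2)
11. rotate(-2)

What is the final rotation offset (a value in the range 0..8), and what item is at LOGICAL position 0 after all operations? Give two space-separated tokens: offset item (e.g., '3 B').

After op 1 (replace(4, 'd')): offset=0, physical=[A,B,C,D,d,F,G,H,I], logical=[A,B,C,D,d,F,G,H,I]
After op 2 (rotate(+3)): offset=3, physical=[A,B,C,D,d,F,G,H,I], logical=[D,d,F,G,H,I,A,B,C]
After op 3 (replace(7, 'a')): offset=3, physical=[A,a,C,D,d,F,G,H,I], logical=[D,d,F,G,H,I,A,a,C]
After op 4 (replace(6, 'e')): offset=3, physical=[e,a,C,D,d,F,G,H,I], logical=[D,d,F,G,H,I,e,a,C]
After op 5 (swap(8, 2)): offset=3, physical=[e,a,F,D,d,C,G,H,I], logical=[D,d,C,G,H,I,e,a,F]
After op 6 (swap(3, 7)): offset=3, physical=[e,G,F,D,d,C,a,H,I], logical=[D,d,C,a,H,I,e,G,F]
After op 7 (rotate(-2)): offset=1, physical=[e,G,F,D,d,C,a,H,I], logical=[G,F,D,d,C,a,H,I,e]
After op 8 (rotate(+3)): offset=4, physical=[e,G,F,D,d,C,a,H,I], logical=[d,C,a,H,I,e,G,F,D]
After op 9 (replace(1, 'i')): offset=4, physical=[e,G,F,D,d,i,a,H,I], logical=[d,i,a,H,I,e,G,F,D]
After op 10 (rotate(+2)): offset=6, physical=[e,G,F,D,d,i,a,H,I], logical=[a,H,I,e,G,F,D,d,i]
After op 11 (rotate(-2)): offset=4, physical=[e,G,F,D,d,i,a,H,I], logical=[d,i,a,H,I,e,G,F,D]

Answer: 4 d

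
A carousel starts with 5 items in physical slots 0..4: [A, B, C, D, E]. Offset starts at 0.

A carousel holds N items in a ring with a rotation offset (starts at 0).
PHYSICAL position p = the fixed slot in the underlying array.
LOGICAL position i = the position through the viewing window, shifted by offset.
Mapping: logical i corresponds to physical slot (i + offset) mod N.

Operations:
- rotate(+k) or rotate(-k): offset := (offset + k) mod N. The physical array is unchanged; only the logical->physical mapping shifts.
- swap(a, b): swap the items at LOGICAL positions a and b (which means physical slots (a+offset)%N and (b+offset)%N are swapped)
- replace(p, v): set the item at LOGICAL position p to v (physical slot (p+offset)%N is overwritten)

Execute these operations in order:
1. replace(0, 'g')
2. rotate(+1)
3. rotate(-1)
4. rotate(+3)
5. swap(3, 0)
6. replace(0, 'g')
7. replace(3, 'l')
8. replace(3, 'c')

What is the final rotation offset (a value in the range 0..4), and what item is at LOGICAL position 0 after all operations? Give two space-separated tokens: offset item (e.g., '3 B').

After op 1 (replace(0, 'g')): offset=0, physical=[g,B,C,D,E], logical=[g,B,C,D,E]
After op 2 (rotate(+1)): offset=1, physical=[g,B,C,D,E], logical=[B,C,D,E,g]
After op 3 (rotate(-1)): offset=0, physical=[g,B,C,D,E], logical=[g,B,C,D,E]
After op 4 (rotate(+3)): offset=3, physical=[g,B,C,D,E], logical=[D,E,g,B,C]
After op 5 (swap(3, 0)): offset=3, physical=[g,D,C,B,E], logical=[B,E,g,D,C]
After op 6 (replace(0, 'g')): offset=3, physical=[g,D,C,g,E], logical=[g,E,g,D,C]
After op 7 (replace(3, 'l')): offset=3, physical=[g,l,C,g,E], logical=[g,E,g,l,C]
After op 8 (replace(3, 'c')): offset=3, physical=[g,c,C,g,E], logical=[g,E,g,c,C]

Answer: 3 g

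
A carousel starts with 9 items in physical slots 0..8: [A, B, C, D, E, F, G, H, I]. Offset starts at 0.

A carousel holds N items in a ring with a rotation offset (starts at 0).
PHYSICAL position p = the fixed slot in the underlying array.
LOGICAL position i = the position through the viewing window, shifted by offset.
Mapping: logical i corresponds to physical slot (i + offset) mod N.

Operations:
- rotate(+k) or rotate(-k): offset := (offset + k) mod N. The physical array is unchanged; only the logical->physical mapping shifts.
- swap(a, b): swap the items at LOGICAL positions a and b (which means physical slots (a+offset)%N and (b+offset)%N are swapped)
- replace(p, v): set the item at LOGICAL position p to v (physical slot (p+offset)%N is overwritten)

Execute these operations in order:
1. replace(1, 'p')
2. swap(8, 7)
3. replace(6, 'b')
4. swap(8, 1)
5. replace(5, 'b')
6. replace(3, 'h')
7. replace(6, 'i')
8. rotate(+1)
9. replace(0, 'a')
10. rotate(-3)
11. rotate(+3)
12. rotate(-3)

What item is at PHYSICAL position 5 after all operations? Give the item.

Answer: b

Derivation:
After op 1 (replace(1, 'p')): offset=0, physical=[A,p,C,D,E,F,G,H,I], logical=[A,p,C,D,E,F,G,H,I]
After op 2 (swap(8, 7)): offset=0, physical=[A,p,C,D,E,F,G,I,H], logical=[A,p,C,D,E,F,G,I,H]
After op 3 (replace(6, 'b')): offset=0, physical=[A,p,C,D,E,F,b,I,H], logical=[A,p,C,D,E,F,b,I,H]
After op 4 (swap(8, 1)): offset=0, physical=[A,H,C,D,E,F,b,I,p], logical=[A,H,C,D,E,F,b,I,p]
After op 5 (replace(5, 'b')): offset=0, physical=[A,H,C,D,E,b,b,I,p], logical=[A,H,C,D,E,b,b,I,p]
After op 6 (replace(3, 'h')): offset=0, physical=[A,H,C,h,E,b,b,I,p], logical=[A,H,C,h,E,b,b,I,p]
After op 7 (replace(6, 'i')): offset=0, physical=[A,H,C,h,E,b,i,I,p], logical=[A,H,C,h,E,b,i,I,p]
After op 8 (rotate(+1)): offset=1, physical=[A,H,C,h,E,b,i,I,p], logical=[H,C,h,E,b,i,I,p,A]
After op 9 (replace(0, 'a')): offset=1, physical=[A,a,C,h,E,b,i,I,p], logical=[a,C,h,E,b,i,I,p,A]
After op 10 (rotate(-3)): offset=7, physical=[A,a,C,h,E,b,i,I,p], logical=[I,p,A,a,C,h,E,b,i]
After op 11 (rotate(+3)): offset=1, physical=[A,a,C,h,E,b,i,I,p], logical=[a,C,h,E,b,i,I,p,A]
After op 12 (rotate(-3)): offset=7, physical=[A,a,C,h,E,b,i,I,p], logical=[I,p,A,a,C,h,E,b,i]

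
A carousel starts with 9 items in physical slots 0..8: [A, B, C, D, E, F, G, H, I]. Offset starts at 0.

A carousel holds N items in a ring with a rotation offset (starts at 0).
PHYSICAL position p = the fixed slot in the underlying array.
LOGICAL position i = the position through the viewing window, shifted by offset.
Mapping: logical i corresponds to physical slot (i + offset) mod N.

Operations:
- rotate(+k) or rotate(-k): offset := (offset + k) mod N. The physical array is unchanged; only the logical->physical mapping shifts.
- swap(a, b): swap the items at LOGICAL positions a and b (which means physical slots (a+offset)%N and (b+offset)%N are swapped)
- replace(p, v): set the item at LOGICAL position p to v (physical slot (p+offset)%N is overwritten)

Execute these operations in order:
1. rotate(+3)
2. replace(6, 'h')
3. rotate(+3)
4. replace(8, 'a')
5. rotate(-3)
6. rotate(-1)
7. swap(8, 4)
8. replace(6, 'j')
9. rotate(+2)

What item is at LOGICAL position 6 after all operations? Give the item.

Answer: G

Derivation:
After op 1 (rotate(+3)): offset=3, physical=[A,B,C,D,E,F,G,H,I], logical=[D,E,F,G,H,I,A,B,C]
After op 2 (replace(6, 'h')): offset=3, physical=[h,B,C,D,E,F,G,H,I], logical=[D,E,F,G,H,I,h,B,C]
After op 3 (rotate(+3)): offset=6, physical=[h,B,C,D,E,F,G,H,I], logical=[G,H,I,h,B,C,D,E,F]
After op 4 (replace(8, 'a')): offset=6, physical=[h,B,C,D,E,a,G,H,I], logical=[G,H,I,h,B,C,D,E,a]
After op 5 (rotate(-3)): offset=3, physical=[h,B,C,D,E,a,G,H,I], logical=[D,E,a,G,H,I,h,B,C]
After op 6 (rotate(-1)): offset=2, physical=[h,B,C,D,E,a,G,H,I], logical=[C,D,E,a,G,H,I,h,B]
After op 7 (swap(8, 4)): offset=2, physical=[h,G,C,D,E,a,B,H,I], logical=[C,D,E,a,B,H,I,h,G]
After op 8 (replace(6, 'j')): offset=2, physical=[h,G,C,D,E,a,B,H,j], logical=[C,D,E,a,B,H,j,h,G]
After op 9 (rotate(+2)): offset=4, physical=[h,G,C,D,E,a,B,H,j], logical=[E,a,B,H,j,h,G,C,D]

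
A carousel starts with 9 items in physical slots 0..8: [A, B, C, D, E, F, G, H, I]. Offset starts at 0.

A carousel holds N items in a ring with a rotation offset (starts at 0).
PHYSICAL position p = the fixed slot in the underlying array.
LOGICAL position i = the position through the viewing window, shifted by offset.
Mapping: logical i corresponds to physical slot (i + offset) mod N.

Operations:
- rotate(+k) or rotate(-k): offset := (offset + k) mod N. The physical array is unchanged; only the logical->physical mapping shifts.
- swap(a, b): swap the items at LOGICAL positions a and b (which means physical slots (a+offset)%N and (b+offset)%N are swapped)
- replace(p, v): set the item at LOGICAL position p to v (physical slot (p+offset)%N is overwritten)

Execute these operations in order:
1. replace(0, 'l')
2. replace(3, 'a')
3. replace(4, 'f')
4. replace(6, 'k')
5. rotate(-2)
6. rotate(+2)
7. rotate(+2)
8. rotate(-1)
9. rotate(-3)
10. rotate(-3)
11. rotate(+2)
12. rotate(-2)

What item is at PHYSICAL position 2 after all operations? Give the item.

After op 1 (replace(0, 'l')): offset=0, physical=[l,B,C,D,E,F,G,H,I], logical=[l,B,C,D,E,F,G,H,I]
After op 2 (replace(3, 'a')): offset=0, physical=[l,B,C,a,E,F,G,H,I], logical=[l,B,C,a,E,F,G,H,I]
After op 3 (replace(4, 'f')): offset=0, physical=[l,B,C,a,f,F,G,H,I], logical=[l,B,C,a,f,F,G,H,I]
After op 4 (replace(6, 'k')): offset=0, physical=[l,B,C,a,f,F,k,H,I], logical=[l,B,C,a,f,F,k,H,I]
After op 5 (rotate(-2)): offset=7, physical=[l,B,C,a,f,F,k,H,I], logical=[H,I,l,B,C,a,f,F,k]
After op 6 (rotate(+2)): offset=0, physical=[l,B,C,a,f,F,k,H,I], logical=[l,B,C,a,f,F,k,H,I]
After op 7 (rotate(+2)): offset=2, physical=[l,B,C,a,f,F,k,H,I], logical=[C,a,f,F,k,H,I,l,B]
After op 8 (rotate(-1)): offset=1, physical=[l,B,C,a,f,F,k,H,I], logical=[B,C,a,f,F,k,H,I,l]
After op 9 (rotate(-3)): offset=7, physical=[l,B,C,a,f,F,k,H,I], logical=[H,I,l,B,C,a,f,F,k]
After op 10 (rotate(-3)): offset=4, physical=[l,B,C,a,f,F,k,H,I], logical=[f,F,k,H,I,l,B,C,a]
After op 11 (rotate(+2)): offset=6, physical=[l,B,C,a,f,F,k,H,I], logical=[k,H,I,l,B,C,a,f,F]
After op 12 (rotate(-2)): offset=4, physical=[l,B,C,a,f,F,k,H,I], logical=[f,F,k,H,I,l,B,C,a]

Answer: C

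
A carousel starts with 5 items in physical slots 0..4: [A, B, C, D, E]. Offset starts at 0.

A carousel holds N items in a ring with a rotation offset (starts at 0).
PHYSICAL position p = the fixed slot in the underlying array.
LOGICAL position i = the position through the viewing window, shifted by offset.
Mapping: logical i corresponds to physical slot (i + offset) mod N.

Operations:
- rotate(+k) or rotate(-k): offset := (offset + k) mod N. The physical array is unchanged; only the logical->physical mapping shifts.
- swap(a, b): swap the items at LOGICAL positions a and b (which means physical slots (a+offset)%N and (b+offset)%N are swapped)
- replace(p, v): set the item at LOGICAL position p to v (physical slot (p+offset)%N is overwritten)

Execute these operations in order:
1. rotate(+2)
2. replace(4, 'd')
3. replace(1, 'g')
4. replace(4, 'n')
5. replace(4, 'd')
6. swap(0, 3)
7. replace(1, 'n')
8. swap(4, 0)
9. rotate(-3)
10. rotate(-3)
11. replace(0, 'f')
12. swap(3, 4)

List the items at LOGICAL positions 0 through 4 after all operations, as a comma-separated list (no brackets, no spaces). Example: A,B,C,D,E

After op 1 (rotate(+2)): offset=2, physical=[A,B,C,D,E], logical=[C,D,E,A,B]
After op 2 (replace(4, 'd')): offset=2, physical=[A,d,C,D,E], logical=[C,D,E,A,d]
After op 3 (replace(1, 'g')): offset=2, physical=[A,d,C,g,E], logical=[C,g,E,A,d]
After op 4 (replace(4, 'n')): offset=2, physical=[A,n,C,g,E], logical=[C,g,E,A,n]
After op 5 (replace(4, 'd')): offset=2, physical=[A,d,C,g,E], logical=[C,g,E,A,d]
After op 6 (swap(0, 3)): offset=2, physical=[C,d,A,g,E], logical=[A,g,E,C,d]
After op 7 (replace(1, 'n')): offset=2, physical=[C,d,A,n,E], logical=[A,n,E,C,d]
After op 8 (swap(4, 0)): offset=2, physical=[C,A,d,n,E], logical=[d,n,E,C,A]
After op 9 (rotate(-3)): offset=4, physical=[C,A,d,n,E], logical=[E,C,A,d,n]
After op 10 (rotate(-3)): offset=1, physical=[C,A,d,n,E], logical=[A,d,n,E,C]
After op 11 (replace(0, 'f')): offset=1, physical=[C,f,d,n,E], logical=[f,d,n,E,C]
After op 12 (swap(3, 4)): offset=1, physical=[E,f,d,n,C], logical=[f,d,n,C,E]

Answer: f,d,n,C,E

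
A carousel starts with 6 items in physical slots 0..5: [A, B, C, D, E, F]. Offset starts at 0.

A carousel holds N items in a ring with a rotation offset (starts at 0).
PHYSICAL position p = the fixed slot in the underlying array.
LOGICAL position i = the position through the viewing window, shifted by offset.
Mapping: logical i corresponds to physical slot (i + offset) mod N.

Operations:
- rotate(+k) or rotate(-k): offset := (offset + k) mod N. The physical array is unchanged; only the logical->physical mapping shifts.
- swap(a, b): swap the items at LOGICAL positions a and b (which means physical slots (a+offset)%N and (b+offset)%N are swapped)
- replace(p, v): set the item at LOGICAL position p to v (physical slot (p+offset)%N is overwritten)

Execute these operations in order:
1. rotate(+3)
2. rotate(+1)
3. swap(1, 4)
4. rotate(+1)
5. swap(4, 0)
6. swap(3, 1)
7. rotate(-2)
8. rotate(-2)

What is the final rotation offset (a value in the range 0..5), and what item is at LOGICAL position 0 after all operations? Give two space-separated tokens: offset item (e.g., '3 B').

After op 1 (rotate(+3)): offset=3, physical=[A,B,C,D,E,F], logical=[D,E,F,A,B,C]
After op 2 (rotate(+1)): offset=4, physical=[A,B,C,D,E,F], logical=[E,F,A,B,C,D]
After op 3 (swap(1, 4)): offset=4, physical=[A,B,F,D,E,C], logical=[E,C,A,B,F,D]
After op 4 (rotate(+1)): offset=5, physical=[A,B,F,D,E,C], logical=[C,A,B,F,D,E]
After op 5 (swap(4, 0)): offset=5, physical=[A,B,F,C,E,D], logical=[D,A,B,F,C,E]
After op 6 (swap(3, 1)): offset=5, physical=[F,B,A,C,E,D], logical=[D,F,B,A,C,E]
After op 7 (rotate(-2)): offset=3, physical=[F,B,A,C,E,D], logical=[C,E,D,F,B,A]
After op 8 (rotate(-2)): offset=1, physical=[F,B,A,C,E,D], logical=[B,A,C,E,D,F]

Answer: 1 B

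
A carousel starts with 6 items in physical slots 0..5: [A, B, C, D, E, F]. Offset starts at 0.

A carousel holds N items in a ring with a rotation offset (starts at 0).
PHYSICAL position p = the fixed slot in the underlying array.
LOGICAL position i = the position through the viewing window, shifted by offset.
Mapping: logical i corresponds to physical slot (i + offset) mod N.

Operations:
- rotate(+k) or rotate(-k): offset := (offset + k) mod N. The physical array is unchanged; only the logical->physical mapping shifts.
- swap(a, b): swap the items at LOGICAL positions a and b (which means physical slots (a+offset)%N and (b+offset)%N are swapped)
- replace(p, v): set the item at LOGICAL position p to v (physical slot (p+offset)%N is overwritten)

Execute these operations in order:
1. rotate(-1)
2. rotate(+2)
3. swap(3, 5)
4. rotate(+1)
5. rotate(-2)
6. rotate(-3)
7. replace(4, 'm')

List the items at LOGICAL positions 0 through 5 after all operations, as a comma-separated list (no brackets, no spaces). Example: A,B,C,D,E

After op 1 (rotate(-1)): offset=5, physical=[A,B,C,D,E,F], logical=[F,A,B,C,D,E]
After op 2 (rotate(+2)): offset=1, physical=[A,B,C,D,E,F], logical=[B,C,D,E,F,A]
After op 3 (swap(3, 5)): offset=1, physical=[E,B,C,D,A,F], logical=[B,C,D,A,F,E]
After op 4 (rotate(+1)): offset=2, physical=[E,B,C,D,A,F], logical=[C,D,A,F,E,B]
After op 5 (rotate(-2)): offset=0, physical=[E,B,C,D,A,F], logical=[E,B,C,D,A,F]
After op 6 (rotate(-3)): offset=3, physical=[E,B,C,D,A,F], logical=[D,A,F,E,B,C]
After op 7 (replace(4, 'm')): offset=3, physical=[E,m,C,D,A,F], logical=[D,A,F,E,m,C]

Answer: D,A,F,E,m,C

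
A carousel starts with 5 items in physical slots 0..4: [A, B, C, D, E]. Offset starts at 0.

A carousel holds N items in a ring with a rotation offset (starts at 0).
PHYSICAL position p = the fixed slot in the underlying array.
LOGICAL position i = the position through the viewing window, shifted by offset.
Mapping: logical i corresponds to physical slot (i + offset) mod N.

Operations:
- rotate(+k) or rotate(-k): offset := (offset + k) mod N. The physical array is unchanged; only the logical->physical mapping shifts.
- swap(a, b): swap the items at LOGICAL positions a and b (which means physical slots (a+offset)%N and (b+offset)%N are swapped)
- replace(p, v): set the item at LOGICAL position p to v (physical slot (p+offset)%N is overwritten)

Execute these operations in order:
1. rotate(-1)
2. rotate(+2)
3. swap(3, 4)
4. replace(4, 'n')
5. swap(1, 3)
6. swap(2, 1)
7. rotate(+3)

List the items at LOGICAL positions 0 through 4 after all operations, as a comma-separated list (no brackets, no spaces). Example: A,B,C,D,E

Answer: C,n,B,D,A

Derivation:
After op 1 (rotate(-1)): offset=4, physical=[A,B,C,D,E], logical=[E,A,B,C,D]
After op 2 (rotate(+2)): offset=1, physical=[A,B,C,D,E], logical=[B,C,D,E,A]
After op 3 (swap(3, 4)): offset=1, physical=[E,B,C,D,A], logical=[B,C,D,A,E]
After op 4 (replace(4, 'n')): offset=1, physical=[n,B,C,D,A], logical=[B,C,D,A,n]
After op 5 (swap(1, 3)): offset=1, physical=[n,B,A,D,C], logical=[B,A,D,C,n]
After op 6 (swap(2, 1)): offset=1, physical=[n,B,D,A,C], logical=[B,D,A,C,n]
After op 7 (rotate(+3)): offset=4, physical=[n,B,D,A,C], logical=[C,n,B,D,A]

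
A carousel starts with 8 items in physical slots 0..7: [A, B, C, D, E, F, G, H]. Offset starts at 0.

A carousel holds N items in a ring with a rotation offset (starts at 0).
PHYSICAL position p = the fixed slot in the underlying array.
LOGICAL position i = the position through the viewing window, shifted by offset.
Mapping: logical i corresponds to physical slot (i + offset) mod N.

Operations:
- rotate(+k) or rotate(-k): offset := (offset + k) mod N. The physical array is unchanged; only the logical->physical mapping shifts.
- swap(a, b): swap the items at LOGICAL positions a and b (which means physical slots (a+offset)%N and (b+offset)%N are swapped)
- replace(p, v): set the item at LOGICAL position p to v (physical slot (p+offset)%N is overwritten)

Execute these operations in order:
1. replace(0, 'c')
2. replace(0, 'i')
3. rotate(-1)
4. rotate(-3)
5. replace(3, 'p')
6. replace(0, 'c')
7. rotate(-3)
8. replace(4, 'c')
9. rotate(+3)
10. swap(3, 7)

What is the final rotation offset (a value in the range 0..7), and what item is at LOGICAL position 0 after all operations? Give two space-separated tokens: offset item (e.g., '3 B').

After op 1 (replace(0, 'c')): offset=0, physical=[c,B,C,D,E,F,G,H], logical=[c,B,C,D,E,F,G,H]
After op 2 (replace(0, 'i')): offset=0, physical=[i,B,C,D,E,F,G,H], logical=[i,B,C,D,E,F,G,H]
After op 3 (rotate(-1)): offset=7, physical=[i,B,C,D,E,F,G,H], logical=[H,i,B,C,D,E,F,G]
After op 4 (rotate(-3)): offset=4, physical=[i,B,C,D,E,F,G,H], logical=[E,F,G,H,i,B,C,D]
After op 5 (replace(3, 'p')): offset=4, physical=[i,B,C,D,E,F,G,p], logical=[E,F,G,p,i,B,C,D]
After op 6 (replace(0, 'c')): offset=4, physical=[i,B,C,D,c,F,G,p], logical=[c,F,G,p,i,B,C,D]
After op 7 (rotate(-3)): offset=1, physical=[i,B,C,D,c,F,G,p], logical=[B,C,D,c,F,G,p,i]
After op 8 (replace(4, 'c')): offset=1, physical=[i,B,C,D,c,c,G,p], logical=[B,C,D,c,c,G,p,i]
After op 9 (rotate(+3)): offset=4, physical=[i,B,C,D,c,c,G,p], logical=[c,c,G,p,i,B,C,D]
After op 10 (swap(3, 7)): offset=4, physical=[i,B,C,p,c,c,G,D], logical=[c,c,G,D,i,B,C,p]

Answer: 4 c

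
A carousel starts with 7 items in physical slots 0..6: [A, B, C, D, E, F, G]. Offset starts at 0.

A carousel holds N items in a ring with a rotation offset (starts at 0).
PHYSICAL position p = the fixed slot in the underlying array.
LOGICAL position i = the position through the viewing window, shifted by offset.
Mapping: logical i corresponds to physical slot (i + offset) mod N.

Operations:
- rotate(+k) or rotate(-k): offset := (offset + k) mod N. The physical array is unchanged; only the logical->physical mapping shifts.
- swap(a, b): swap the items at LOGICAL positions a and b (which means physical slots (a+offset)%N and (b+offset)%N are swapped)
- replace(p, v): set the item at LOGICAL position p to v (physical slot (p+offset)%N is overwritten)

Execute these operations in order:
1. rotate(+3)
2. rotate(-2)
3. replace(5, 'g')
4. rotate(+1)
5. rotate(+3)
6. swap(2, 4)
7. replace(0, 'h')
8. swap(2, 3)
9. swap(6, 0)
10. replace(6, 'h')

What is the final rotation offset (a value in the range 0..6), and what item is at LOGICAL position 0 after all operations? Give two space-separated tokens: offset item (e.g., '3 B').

Answer: 5 E

Derivation:
After op 1 (rotate(+3)): offset=3, physical=[A,B,C,D,E,F,G], logical=[D,E,F,G,A,B,C]
After op 2 (rotate(-2)): offset=1, physical=[A,B,C,D,E,F,G], logical=[B,C,D,E,F,G,A]
After op 3 (replace(5, 'g')): offset=1, physical=[A,B,C,D,E,F,g], logical=[B,C,D,E,F,g,A]
After op 4 (rotate(+1)): offset=2, physical=[A,B,C,D,E,F,g], logical=[C,D,E,F,g,A,B]
After op 5 (rotate(+3)): offset=5, physical=[A,B,C,D,E,F,g], logical=[F,g,A,B,C,D,E]
After op 6 (swap(2, 4)): offset=5, physical=[C,B,A,D,E,F,g], logical=[F,g,C,B,A,D,E]
After op 7 (replace(0, 'h')): offset=5, physical=[C,B,A,D,E,h,g], logical=[h,g,C,B,A,D,E]
After op 8 (swap(2, 3)): offset=5, physical=[B,C,A,D,E,h,g], logical=[h,g,B,C,A,D,E]
After op 9 (swap(6, 0)): offset=5, physical=[B,C,A,D,h,E,g], logical=[E,g,B,C,A,D,h]
After op 10 (replace(6, 'h')): offset=5, physical=[B,C,A,D,h,E,g], logical=[E,g,B,C,A,D,h]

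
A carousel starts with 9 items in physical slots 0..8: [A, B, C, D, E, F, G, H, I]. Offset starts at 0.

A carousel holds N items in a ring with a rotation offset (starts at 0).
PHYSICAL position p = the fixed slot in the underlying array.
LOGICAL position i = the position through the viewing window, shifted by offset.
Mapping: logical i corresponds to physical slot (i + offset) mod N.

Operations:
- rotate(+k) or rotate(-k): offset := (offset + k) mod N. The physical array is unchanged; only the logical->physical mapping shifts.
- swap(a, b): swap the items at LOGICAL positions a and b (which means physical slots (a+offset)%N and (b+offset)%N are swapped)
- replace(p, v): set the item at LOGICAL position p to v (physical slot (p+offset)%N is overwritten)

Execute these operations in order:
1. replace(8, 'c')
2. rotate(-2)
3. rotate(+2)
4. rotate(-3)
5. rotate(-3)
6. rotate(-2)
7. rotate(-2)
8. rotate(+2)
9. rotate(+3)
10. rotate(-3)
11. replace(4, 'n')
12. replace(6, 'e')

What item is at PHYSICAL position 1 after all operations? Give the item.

Answer: B

Derivation:
After op 1 (replace(8, 'c')): offset=0, physical=[A,B,C,D,E,F,G,H,c], logical=[A,B,C,D,E,F,G,H,c]
After op 2 (rotate(-2)): offset=7, physical=[A,B,C,D,E,F,G,H,c], logical=[H,c,A,B,C,D,E,F,G]
After op 3 (rotate(+2)): offset=0, physical=[A,B,C,D,E,F,G,H,c], logical=[A,B,C,D,E,F,G,H,c]
After op 4 (rotate(-3)): offset=6, physical=[A,B,C,D,E,F,G,H,c], logical=[G,H,c,A,B,C,D,E,F]
After op 5 (rotate(-3)): offset=3, physical=[A,B,C,D,E,F,G,H,c], logical=[D,E,F,G,H,c,A,B,C]
After op 6 (rotate(-2)): offset=1, physical=[A,B,C,D,E,F,G,H,c], logical=[B,C,D,E,F,G,H,c,A]
After op 7 (rotate(-2)): offset=8, physical=[A,B,C,D,E,F,G,H,c], logical=[c,A,B,C,D,E,F,G,H]
After op 8 (rotate(+2)): offset=1, physical=[A,B,C,D,E,F,G,H,c], logical=[B,C,D,E,F,G,H,c,A]
After op 9 (rotate(+3)): offset=4, physical=[A,B,C,D,E,F,G,H,c], logical=[E,F,G,H,c,A,B,C,D]
After op 10 (rotate(-3)): offset=1, physical=[A,B,C,D,E,F,G,H,c], logical=[B,C,D,E,F,G,H,c,A]
After op 11 (replace(4, 'n')): offset=1, physical=[A,B,C,D,E,n,G,H,c], logical=[B,C,D,E,n,G,H,c,A]
After op 12 (replace(6, 'e')): offset=1, physical=[A,B,C,D,E,n,G,e,c], logical=[B,C,D,E,n,G,e,c,A]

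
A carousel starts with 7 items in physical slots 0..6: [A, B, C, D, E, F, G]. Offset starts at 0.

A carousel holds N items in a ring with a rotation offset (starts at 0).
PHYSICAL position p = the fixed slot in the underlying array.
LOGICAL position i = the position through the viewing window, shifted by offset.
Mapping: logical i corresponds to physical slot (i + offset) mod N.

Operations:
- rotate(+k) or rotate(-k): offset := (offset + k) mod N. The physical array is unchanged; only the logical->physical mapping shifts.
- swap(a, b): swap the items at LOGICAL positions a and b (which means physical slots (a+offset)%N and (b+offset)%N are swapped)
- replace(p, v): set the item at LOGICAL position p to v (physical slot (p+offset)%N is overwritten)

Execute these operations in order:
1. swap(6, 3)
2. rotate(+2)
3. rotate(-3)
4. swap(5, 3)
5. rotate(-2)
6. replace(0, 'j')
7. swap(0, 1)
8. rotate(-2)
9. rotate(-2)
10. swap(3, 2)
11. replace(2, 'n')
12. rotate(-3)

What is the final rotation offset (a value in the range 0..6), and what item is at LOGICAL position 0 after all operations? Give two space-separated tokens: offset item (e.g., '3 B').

After op 1 (swap(6, 3)): offset=0, physical=[A,B,C,G,E,F,D], logical=[A,B,C,G,E,F,D]
After op 2 (rotate(+2)): offset=2, physical=[A,B,C,G,E,F,D], logical=[C,G,E,F,D,A,B]
After op 3 (rotate(-3)): offset=6, physical=[A,B,C,G,E,F,D], logical=[D,A,B,C,G,E,F]
After op 4 (swap(5, 3)): offset=6, physical=[A,B,E,G,C,F,D], logical=[D,A,B,E,G,C,F]
After op 5 (rotate(-2)): offset=4, physical=[A,B,E,G,C,F,D], logical=[C,F,D,A,B,E,G]
After op 6 (replace(0, 'j')): offset=4, physical=[A,B,E,G,j,F,D], logical=[j,F,D,A,B,E,G]
After op 7 (swap(0, 1)): offset=4, physical=[A,B,E,G,F,j,D], logical=[F,j,D,A,B,E,G]
After op 8 (rotate(-2)): offset=2, physical=[A,B,E,G,F,j,D], logical=[E,G,F,j,D,A,B]
After op 9 (rotate(-2)): offset=0, physical=[A,B,E,G,F,j,D], logical=[A,B,E,G,F,j,D]
After op 10 (swap(3, 2)): offset=0, physical=[A,B,G,E,F,j,D], logical=[A,B,G,E,F,j,D]
After op 11 (replace(2, 'n')): offset=0, physical=[A,B,n,E,F,j,D], logical=[A,B,n,E,F,j,D]
After op 12 (rotate(-3)): offset=4, physical=[A,B,n,E,F,j,D], logical=[F,j,D,A,B,n,E]

Answer: 4 F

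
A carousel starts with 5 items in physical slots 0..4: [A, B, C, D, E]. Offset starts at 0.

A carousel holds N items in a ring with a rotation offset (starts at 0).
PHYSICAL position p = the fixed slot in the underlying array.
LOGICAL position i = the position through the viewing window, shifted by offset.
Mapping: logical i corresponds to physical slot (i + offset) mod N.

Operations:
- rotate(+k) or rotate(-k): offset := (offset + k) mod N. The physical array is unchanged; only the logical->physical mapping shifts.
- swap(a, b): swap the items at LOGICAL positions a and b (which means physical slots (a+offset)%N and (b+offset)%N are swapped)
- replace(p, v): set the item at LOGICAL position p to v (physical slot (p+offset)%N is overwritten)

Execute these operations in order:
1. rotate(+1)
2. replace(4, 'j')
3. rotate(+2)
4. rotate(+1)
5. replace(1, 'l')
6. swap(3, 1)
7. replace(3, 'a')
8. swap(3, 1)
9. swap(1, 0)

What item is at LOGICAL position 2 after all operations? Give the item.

After op 1 (rotate(+1)): offset=1, physical=[A,B,C,D,E], logical=[B,C,D,E,A]
After op 2 (replace(4, 'j')): offset=1, physical=[j,B,C,D,E], logical=[B,C,D,E,j]
After op 3 (rotate(+2)): offset=3, physical=[j,B,C,D,E], logical=[D,E,j,B,C]
After op 4 (rotate(+1)): offset=4, physical=[j,B,C,D,E], logical=[E,j,B,C,D]
After op 5 (replace(1, 'l')): offset=4, physical=[l,B,C,D,E], logical=[E,l,B,C,D]
After op 6 (swap(3, 1)): offset=4, physical=[C,B,l,D,E], logical=[E,C,B,l,D]
After op 7 (replace(3, 'a')): offset=4, physical=[C,B,a,D,E], logical=[E,C,B,a,D]
After op 8 (swap(3, 1)): offset=4, physical=[a,B,C,D,E], logical=[E,a,B,C,D]
After op 9 (swap(1, 0)): offset=4, physical=[E,B,C,D,a], logical=[a,E,B,C,D]

Answer: B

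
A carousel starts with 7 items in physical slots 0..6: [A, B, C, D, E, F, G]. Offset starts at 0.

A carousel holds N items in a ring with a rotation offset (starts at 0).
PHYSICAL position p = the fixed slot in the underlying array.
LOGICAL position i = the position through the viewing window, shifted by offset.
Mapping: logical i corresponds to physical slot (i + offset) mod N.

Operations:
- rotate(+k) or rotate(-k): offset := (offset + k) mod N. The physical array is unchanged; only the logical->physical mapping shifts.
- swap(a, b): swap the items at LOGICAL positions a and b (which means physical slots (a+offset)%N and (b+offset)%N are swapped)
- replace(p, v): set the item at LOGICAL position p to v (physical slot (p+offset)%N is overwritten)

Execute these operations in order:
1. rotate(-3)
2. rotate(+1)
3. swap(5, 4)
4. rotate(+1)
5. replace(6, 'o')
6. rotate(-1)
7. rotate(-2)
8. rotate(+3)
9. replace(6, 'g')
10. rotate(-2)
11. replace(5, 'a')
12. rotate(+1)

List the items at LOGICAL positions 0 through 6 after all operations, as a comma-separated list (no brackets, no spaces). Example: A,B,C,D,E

Answer: g,G,A,B,a,C,E

Derivation:
After op 1 (rotate(-3)): offset=4, physical=[A,B,C,D,E,F,G], logical=[E,F,G,A,B,C,D]
After op 2 (rotate(+1)): offset=5, physical=[A,B,C,D,E,F,G], logical=[F,G,A,B,C,D,E]
After op 3 (swap(5, 4)): offset=5, physical=[A,B,D,C,E,F,G], logical=[F,G,A,B,D,C,E]
After op 4 (rotate(+1)): offset=6, physical=[A,B,D,C,E,F,G], logical=[G,A,B,D,C,E,F]
After op 5 (replace(6, 'o')): offset=6, physical=[A,B,D,C,E,o,G], logical=[G,A,B,D,C,E,o]
After op 6 (rotate(-1)): offset=5, physical=[A,B,D,C,E,o,G], logical=[o,G,A,B,D,C,E]
After op 7 (rotate(-2)): offset=3, physical=[A,B,D,C,E,o,G], logical=[C,E,o,G,A,B,D]
After op 8 (rotate(+3)): offset=6, physical=[A,B,D,C,E,o,G], logical=[G,A,B,D,C,E,o]
After op 9 (replace(6, 'g')): offset=6, physical=[A,B,D,C,E,g,G], logical=[G,A,B,D,C,E,g]
After op 10 (rotate(-2)): offset=4, physical=[A,B,D,C,E,g,G], logical=[E,g,G,A,B,D,C]
After op 11 (replace(5, 'a')): offset=4, physical=[A,B,a,C,E,g,G], logical=[E,g,G,A,B,a,C]
After op 12 (rotate(+1)): offset=5, physical=[A,B,a,C,E,g,G], logical=[g,G,A,B,a,C,E]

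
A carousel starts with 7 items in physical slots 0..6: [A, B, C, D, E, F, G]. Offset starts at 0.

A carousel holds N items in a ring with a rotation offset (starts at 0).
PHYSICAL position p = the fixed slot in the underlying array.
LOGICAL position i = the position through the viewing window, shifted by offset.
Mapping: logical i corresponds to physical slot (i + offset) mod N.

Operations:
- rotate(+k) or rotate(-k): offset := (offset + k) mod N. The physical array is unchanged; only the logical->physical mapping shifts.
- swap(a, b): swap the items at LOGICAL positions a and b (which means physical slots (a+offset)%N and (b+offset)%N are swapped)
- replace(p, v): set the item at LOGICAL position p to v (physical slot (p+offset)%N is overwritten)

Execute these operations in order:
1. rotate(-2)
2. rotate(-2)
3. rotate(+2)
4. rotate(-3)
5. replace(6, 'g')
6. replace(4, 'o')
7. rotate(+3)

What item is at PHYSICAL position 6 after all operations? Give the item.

Answer: o

Derivation:
After op 1 (rotate(-2)): offset=5, physical=[A,B,C,D,E,F,G], logical=[F,G,A,B,C,D,E]
After op 2 (rotate(-2)): offset=3, physical=[A,B,C,D,E,F,G], logical=[D,E,F,G,A,B,C]
After op 3 (rotate(+2)): offset=5, physical=[A,B,C,D,E,F,G], logical=[F,G,A,B,C,D,E]
After op 4 (rotate(-3)): offset=2, physical=[A,B,C,D,E,F,G], logical=[C,D,E,F,G,A,B]
After op 5 (replace(6, 'g')): offset=2, physical=[A,g,C,D,E,F,G], logical=[C,D,E,F,G,A,g]
After op 6 (replace(4, 'o')): offset=2, physical=[A,g,C,D,E,F,o], logical=[C,D,E,F,o,A,g]
After op 7 (rotate(+3)): offset=5, physical=[A,g,C,D,E,F,o], logical=[F,o,A,g,C,D,E]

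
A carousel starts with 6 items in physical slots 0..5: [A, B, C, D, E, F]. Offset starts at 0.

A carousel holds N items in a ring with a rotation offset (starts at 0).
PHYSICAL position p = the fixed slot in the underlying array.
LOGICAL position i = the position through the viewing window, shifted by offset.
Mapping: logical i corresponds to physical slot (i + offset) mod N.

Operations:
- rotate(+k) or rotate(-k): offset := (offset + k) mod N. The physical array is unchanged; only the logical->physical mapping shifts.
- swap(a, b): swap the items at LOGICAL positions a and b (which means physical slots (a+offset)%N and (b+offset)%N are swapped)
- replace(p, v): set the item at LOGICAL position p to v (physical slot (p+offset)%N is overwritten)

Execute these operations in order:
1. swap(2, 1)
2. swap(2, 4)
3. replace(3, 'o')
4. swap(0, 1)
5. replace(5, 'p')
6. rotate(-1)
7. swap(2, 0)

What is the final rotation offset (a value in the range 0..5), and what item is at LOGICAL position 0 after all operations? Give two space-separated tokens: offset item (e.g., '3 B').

Answer: 5 A

Derivation:
After op 1 (swap(2, 1)): offset=0, physical=[A,C,B,D,E,F], logical=[A,C,B,D,E,F]
After op 2 (swap(2, 4)): offset=0, physical=[A,C,E,D,B,F], logical=[A,C,E,D,B,F]
After op 3 (replace(3, 'o')): offset=0, physical=[A,C,E,o,B,F], logical=[A,C,E,o,B,F]
After op 4 (swap(0, 1)): offset=0, physical=[C,A,E,o,B,F], logical=[C,A,E,o,B,F]
After op 5 (replace(5, 'p')): offset=0, physical=[C,A,E,o,B,p], logical=[C,A,E,o,B,p]
After op 6 (rotate(-1)): offset=5, physical=[C,A,E,o,B,p], logical=[p,C,A,E,o,B]
After op 7 (swap(2, 0)): offset=5, physical=[C,p,E,o,B,A], logical=[A,C,p,E,o,B]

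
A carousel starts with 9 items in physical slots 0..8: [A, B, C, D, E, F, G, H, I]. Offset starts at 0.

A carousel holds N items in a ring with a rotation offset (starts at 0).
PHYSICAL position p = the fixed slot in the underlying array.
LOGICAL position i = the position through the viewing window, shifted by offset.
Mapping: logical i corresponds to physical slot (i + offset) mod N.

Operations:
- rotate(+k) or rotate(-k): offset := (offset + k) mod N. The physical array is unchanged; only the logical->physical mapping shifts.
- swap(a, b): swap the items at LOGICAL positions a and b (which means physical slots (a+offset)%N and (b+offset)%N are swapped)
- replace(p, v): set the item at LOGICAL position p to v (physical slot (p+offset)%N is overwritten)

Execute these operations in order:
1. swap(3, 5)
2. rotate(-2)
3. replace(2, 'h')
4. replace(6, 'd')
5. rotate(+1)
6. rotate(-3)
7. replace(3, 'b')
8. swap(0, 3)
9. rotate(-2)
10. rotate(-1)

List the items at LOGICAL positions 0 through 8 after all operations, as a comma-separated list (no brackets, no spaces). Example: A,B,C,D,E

After op 1 (swap(3, 5)): offset=0, physical=[A,B,C,F,E,D,G,H,I], logical=[A,B,C,F,E,D,G,H,I]
After op 2 (rotate(-2)): offset=7, physical=[A,B,C,F,E,D,G,H,I], logical=[H,I,A,B,C,F,E,D,G]
After op 3 (replace(2, 'h')): offset=7, physical=[h,B,C,F,E,D,G,H,I], logical=[H,I,h,B,C,F,E,D,G]
After op 4 (replace(6, 'd')): offset=7, physical=[h,B,C,F,d,D,G,H,I], logical=[H,I,h,B,C,F,d,D,G]
After op 5 (rotate(+1)): offset=8, physical=[h,B,C,F,d,D,G,H,I], logical=[I,h,B,C,F,d,D,G,H]
After op 6 (rotate(-3)): offset=5, physical=[h,B,C,F,d,D,G,H,I], logical=[D,G,H,I,h,B,C,F,d]
After op 7 (replace(3, 'b')): offset=5, physical=[h,B,C,F,d,D,G,H,b], logical=[D,G,H,b,h,B,C,F,d]
After op 8 (swap(0, 3)): offset=5, physical=[h,B,C,F,d,b,G,H,D], logical=[b,G,H,D,h,B,C,F,d]
After op 9 (rotate(-2)): offset=3, physical=[h,B,C,F,d,b,G,H,D], logical=[F,d,b,G,H,D,h,B,C]
After op 10 (rotate(-1)): offset=2, physical=[h,B,C,F,d,b,G,H,D], logical=[C,F,d,b,G,H,D,h,B]

Answer: C,F,d,b,G,H,D,h,B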